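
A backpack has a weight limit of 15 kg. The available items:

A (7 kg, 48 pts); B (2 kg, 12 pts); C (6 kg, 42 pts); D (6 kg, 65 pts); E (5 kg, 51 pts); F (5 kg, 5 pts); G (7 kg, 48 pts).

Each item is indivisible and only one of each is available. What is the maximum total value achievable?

Check high-value combinations within 15 kg:
- B+D+E: weight 2+6+5=13, value 12+65+51=128
- A+B+D: weight 7+2+6=15, value 48+12+65=125
- B+D+G: weight 2+6+7=15, value 12+65+48=125
- B+C+D: weight 2+6+6=14, value 12+42+65=119
Best: 128 pts.

128 pts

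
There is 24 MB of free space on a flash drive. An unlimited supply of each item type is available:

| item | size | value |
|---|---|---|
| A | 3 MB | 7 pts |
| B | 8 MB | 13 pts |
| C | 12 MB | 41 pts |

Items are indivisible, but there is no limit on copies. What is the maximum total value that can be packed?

Best value-per-unit is C at 41/12, and filling with it alone uses size 2×12=24. No mix of the others beats 2×41 = 82.

82 pts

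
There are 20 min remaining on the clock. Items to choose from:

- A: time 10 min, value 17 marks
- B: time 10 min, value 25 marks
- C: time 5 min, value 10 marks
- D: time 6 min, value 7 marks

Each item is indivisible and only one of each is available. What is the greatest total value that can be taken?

42 marks

Check high-value combinations within 20 min:
- A+B: time 10+10=20, value 17+25=42
- B+C: time 10+5=15, value 25+10=35
- B+D: time 10+6=16, value 25+7=32
Best: 42 marks.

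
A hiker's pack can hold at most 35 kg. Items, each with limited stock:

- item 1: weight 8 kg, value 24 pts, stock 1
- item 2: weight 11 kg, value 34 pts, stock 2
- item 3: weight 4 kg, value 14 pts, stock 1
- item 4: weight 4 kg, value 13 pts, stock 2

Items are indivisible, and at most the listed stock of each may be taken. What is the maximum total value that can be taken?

108 pts

Best selections within weight 35 and stock limits:
- 2×item 2 + 1×item 3 + 2×item 4: weight 34, value 108
- 1×item 1 + 2×item 2 + 1×item 3: weight 34, value 106
- 1×item 1 + 2×item 2 + 1×item 4: weight 34, value 105
Best: 108 pts.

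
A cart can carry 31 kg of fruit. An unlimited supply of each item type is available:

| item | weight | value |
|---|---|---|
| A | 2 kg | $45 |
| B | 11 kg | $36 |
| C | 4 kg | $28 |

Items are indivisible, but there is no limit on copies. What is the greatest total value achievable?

$675

Best value-per-unit is A at 45/2, and filling with it alone uses weight 15×2=30. No mix of the others beats 15×45 = 675.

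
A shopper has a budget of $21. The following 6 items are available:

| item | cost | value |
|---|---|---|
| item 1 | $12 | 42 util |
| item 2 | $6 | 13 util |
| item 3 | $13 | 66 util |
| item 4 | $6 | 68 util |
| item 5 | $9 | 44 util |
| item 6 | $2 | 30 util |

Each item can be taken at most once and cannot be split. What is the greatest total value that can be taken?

This is a 0/1 knapsack; check combinations near the capacity.
- item 3+item 4+item 6: cost 13+6+2=21, value 66+68+30=164
- item 4+item 5+item 6: cost 6+9+2=17, value 68+44+30=142
- item 1+item 4+item 6: cost 12+6+2=20, value 42+68+30=140
Best: 164 util.

164 util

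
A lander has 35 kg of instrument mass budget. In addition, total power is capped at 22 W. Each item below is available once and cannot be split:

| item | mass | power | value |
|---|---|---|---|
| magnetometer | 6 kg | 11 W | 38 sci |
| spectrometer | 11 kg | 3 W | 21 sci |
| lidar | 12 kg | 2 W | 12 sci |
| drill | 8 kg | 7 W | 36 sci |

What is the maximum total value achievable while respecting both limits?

95 sci

Feasible sets respecting both limits:
- magnetometer+spectrometer+drill: mass 25, power 21, value 95
- magnetometer+lidar+drill: mass 26, power 20, value 86
- magnetometer+drill: mass 14, power 18, value 74
Best: 95 sci.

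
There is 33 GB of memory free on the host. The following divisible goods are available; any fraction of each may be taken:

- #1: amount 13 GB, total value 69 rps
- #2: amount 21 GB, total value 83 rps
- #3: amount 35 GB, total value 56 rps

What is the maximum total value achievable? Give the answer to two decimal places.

Take in order of value per unit:
- #1 (69/13 per unit): all 13 → value 69, running total 69.00
- #2 (83/21 per unit): 20 of 21 → value 20×83/21 = 79.0476, running total 148.05
Total 148.05.

148.05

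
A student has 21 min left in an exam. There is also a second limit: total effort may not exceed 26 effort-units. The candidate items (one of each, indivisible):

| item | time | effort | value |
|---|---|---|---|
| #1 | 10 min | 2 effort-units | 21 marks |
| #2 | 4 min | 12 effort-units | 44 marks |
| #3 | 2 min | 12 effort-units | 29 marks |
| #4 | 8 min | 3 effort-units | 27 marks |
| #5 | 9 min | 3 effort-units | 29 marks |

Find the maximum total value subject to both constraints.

Feasible sets respecting both limits:
- #2+#4+#5: time 21, effort 18, value 100
- #1+#2+#3: time 16, effort 26, value 94
- #3+#4+#5: time 19, effort 18, value 85
Best: 100 marks.

100 marks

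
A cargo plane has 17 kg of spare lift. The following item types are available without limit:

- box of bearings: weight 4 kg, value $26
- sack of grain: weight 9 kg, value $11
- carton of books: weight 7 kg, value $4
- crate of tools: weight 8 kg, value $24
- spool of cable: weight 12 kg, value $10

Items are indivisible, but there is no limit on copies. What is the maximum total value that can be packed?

Best value-per-unit is box of bearings at 26/4, and filling with it alone uses weight 4×4=16. No mix of the others beats 4×26 = 104.

$104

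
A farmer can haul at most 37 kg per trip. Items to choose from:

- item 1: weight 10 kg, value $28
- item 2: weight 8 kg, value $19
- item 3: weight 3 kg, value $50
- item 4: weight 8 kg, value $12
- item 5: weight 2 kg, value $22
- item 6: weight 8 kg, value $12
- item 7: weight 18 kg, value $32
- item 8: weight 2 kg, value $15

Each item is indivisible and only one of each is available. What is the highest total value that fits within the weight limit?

$147

Check high-value combinations within 37 kg:
- item 1+item 3+item 5+item 7+item 8: weight 10+3+2+18+2=35, value 28+50+22+32+15=147
- item 1+item 2+item 3+item 4+item 5+item 8: weight 10+8+3+8+2+2=33, value 28+19+50+12+22+15=146
- item 1+item 2+item 3+item 5+item 6+item 8: weight 10+8+3+2+8+2=33, value 28+19+50+22+12+15=146
Best: $147.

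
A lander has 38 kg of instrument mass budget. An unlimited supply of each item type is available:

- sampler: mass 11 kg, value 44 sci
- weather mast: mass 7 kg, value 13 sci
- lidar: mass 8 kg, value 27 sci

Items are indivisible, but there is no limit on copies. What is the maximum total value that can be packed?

142 sci

Best value-per-unit is sampler at 44/11; filling with it alone gives 3×44 = 132.
Optimal mix: 2×sampler + 2×lidar → mass 38, value 142.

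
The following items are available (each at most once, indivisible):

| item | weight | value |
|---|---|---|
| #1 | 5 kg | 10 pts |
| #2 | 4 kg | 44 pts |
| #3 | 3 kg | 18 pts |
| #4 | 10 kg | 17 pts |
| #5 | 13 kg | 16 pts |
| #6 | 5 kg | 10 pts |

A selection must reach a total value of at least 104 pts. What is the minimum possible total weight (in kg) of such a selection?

Subsets with value ≥ 104, sorted by total weight:
- #1+#2+#3+#4+#5: weight 35, value 105
- #2+#3+#4+#5+#6: weight 35, value 105
Minimum weight: 35 kg.

35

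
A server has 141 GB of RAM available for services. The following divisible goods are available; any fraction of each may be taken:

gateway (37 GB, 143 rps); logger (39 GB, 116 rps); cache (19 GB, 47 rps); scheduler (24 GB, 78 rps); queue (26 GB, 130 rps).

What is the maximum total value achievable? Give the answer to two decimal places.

Take in order of value per unit:
- queue (130/26 per unit): all 26 → value 130, running total 130.00
- gateway (143/37 per unit): all 37 → value 143, running total 273.00
- scheduler (78/24 per unit): all 24 → value 78, running total 351.00
- logger (116/39 per unit): all 39 → value 116, running total 467.00
- cache (47/19 per unit): 15 of 19 → value 15×47/19 = 37.1053, running total 504.11
Total 504.11.

504.11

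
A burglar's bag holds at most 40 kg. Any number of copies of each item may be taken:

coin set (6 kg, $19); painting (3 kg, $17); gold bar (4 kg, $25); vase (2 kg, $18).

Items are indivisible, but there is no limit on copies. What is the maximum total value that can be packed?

$360

Best value-per-unit is vase at 18/2, and filling with it alone uses weight 20×2=40. No mix of the others beats 20×18 = 360.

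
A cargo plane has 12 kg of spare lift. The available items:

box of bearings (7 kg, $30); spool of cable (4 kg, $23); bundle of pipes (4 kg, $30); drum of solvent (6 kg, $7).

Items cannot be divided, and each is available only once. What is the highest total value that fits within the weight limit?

This is a 0/1 knapsack; check combinations near the capacity.
- box of bearings+bundle of pipes: weight 7+4=11, value 30+30=60
- spool of cable+bundle of pipes: weight 4+4=8, value 23+30=53
- box of bearings+spool of cable: weight 7+4=11, value 30+23=53
- bundle of pipes+drum of solvent: weight 4+6=10, value 30+7=37
Best: $60.

$60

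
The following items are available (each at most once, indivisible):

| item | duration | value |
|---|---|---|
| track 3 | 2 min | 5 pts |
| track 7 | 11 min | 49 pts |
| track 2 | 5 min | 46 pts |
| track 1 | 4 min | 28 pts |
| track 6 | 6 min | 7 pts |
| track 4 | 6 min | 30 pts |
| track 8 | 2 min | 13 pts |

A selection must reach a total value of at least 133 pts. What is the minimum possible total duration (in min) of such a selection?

22

Subsets with value ≥ 133, sorted by total duration:
- track 7+track 2+track 1+track 8: duration 22, value 136
- track 3+track 7+track 2+track 1+track 8: duration 24, value 141
Minimum duration: 22 min.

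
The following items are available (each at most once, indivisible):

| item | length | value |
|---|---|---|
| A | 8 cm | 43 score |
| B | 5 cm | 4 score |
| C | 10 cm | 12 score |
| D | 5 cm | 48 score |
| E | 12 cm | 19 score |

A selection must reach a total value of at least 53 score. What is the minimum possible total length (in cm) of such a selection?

13

Subsets with value ≥ 53, sorted by total length:
- A+D: length 13, value 91
- C+D: length 15, value 60
Minimum length: 13 cm.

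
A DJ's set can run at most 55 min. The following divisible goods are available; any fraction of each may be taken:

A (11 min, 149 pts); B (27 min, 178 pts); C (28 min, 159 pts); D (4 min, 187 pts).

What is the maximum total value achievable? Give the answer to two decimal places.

Take in order of value per unit:
- D (187/4 per unit): all 4 → value 187, running total 187.00
- A (149/11 per unit): all 11 → value 149, running total 336.00
- B (178/27 per unit): all 27 → value 178, running total 514.00
- C (159/28 per unit): 13 of 28 → value 13×159/28 = 73.8214, running total 587.82
Total 587.82.

587.82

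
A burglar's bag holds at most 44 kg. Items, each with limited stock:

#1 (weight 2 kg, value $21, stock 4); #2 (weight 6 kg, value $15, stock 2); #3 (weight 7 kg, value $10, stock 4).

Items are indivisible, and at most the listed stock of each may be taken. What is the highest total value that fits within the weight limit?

Top feasible selections:
- 4×#1 + 2×#2 + 3×#3: weight 41, value 144
- 4×#1 + 1×#2 + 4×#3: weight 42, value 139
- 4×#1 + 2×#2 + 2×#3: weight 34, value 134
Best: $144.

$144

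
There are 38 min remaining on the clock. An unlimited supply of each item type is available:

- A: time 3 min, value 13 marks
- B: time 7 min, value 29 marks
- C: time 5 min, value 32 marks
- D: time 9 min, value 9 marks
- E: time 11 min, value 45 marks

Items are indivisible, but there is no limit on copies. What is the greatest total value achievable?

Best value-per-unit is C at 32/5; filling with it alone gives 7×32 = 224.
Optimal mix: 1×A + 7×C → time 38, value 237.

237 marks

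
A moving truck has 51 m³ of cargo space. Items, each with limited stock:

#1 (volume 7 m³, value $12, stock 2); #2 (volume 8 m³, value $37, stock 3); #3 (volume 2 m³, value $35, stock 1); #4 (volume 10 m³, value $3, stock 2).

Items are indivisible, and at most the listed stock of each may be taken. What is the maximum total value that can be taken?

Top feasible selections:
- 2×#1 + 3×#2 + 1×#3 + 1×#4: volume 50, value 173
- 2×#1 + 3×#2 + 1×#3: volume 40, value 170
- 1×#1 + 3×#2 + 1×#3 + 1×#4: volume 43, value 161
- 1×#1 + 3×#2 + 1×#3: volume 33, value 158
Best: $173.

$173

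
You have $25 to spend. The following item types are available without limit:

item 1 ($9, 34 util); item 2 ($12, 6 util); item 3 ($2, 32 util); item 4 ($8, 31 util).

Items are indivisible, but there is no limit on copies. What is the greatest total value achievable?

Best value-per-unit is item 3 at 32/2, and filling with it alone uses cost 12×2=24. No mix of the others beats 12×32 = 384.

384 util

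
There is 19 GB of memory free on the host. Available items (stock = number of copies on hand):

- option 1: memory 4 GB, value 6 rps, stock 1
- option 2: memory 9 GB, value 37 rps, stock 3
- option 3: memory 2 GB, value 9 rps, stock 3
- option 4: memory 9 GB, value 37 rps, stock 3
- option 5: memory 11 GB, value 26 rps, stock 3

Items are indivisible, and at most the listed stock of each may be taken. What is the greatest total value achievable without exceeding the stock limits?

74 rps

Top feasible selections:
- 2×option 4: memory 18, value 74
- 1×option 2 + 1×option 4: memory 18, value 74
Best: 74 rps.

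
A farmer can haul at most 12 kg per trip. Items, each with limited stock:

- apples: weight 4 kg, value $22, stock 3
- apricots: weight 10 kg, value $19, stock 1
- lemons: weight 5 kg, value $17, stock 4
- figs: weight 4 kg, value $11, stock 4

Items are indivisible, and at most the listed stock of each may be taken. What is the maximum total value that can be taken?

Top feasible selections:
- 3×apples: weight 12, value 66
- 2×apples + 1×figs: weight 12, value 55
Best: $66.

$66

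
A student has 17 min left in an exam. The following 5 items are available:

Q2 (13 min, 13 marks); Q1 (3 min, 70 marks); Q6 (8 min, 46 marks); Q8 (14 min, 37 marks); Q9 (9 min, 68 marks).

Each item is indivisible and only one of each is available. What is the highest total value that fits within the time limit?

Check high-value combinations within 17 min:
- Q1+Q9: time 3+9=12, value 70+68=138
- Q1+Q6: time 3+8=11, value 70+46=116
- Q6+Q9: time 8+9=17, value 46+68=114
Best: 138 marks.

138 marks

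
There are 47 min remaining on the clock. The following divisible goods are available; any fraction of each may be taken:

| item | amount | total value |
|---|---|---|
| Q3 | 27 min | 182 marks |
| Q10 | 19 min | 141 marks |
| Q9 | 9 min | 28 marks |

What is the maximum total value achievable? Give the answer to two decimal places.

326.11

Take in order of value per unit:
- Q10 (141/19 per unit): all 19 → value 141, running total 141.00
- Q3 (182/27 per unit): all 27 → value 182, running total 323.00
- Q9 (28/9 per unit): 1 of 9 → value 1×28/9 = 3.1111, running total 326.11
Total 326.11.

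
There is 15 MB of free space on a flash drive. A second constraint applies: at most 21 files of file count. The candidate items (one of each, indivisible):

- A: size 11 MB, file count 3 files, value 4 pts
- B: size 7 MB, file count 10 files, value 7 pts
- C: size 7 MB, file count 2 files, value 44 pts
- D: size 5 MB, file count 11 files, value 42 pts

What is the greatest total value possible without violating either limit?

Feasible sets respecting both limits:
- C+D: size 12, file count 13, value 86
- B+C: size 14, file count 12, value 51
- B+D: size 12, file count 21, value 49
- C: size 7, file count 2, value 44
Best: 86 pts.

86 pts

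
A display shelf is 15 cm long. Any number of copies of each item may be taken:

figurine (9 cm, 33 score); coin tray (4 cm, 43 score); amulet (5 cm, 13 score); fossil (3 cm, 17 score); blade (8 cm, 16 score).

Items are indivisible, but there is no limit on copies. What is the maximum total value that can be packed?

Best value-per-unit is coin tray at 43/4; filling with it alone gives 3×43 = 129.
Optimal mix: 3×coin tray + 1×fossil → length 15, value 146.

146 score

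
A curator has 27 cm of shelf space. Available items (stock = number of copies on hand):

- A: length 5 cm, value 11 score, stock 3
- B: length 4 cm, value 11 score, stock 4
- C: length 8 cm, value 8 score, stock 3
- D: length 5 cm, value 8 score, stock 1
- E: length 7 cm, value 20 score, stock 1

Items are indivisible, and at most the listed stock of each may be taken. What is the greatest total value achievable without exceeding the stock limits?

66 score

Best selections within length 27 and stock limits:
- 2×A + 4×B: length 26, value 66
- 3×A + 3×B: length 27, value 66
Best: 66 score.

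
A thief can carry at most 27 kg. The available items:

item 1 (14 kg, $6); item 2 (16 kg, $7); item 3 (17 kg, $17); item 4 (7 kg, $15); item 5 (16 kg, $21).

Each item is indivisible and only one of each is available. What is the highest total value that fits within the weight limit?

Check high-value combinations within 27 kg:
- item 4+item 5: weight 7+16=23, value 15+21=36
- item 3+item 4: weight 17+7=24, value 17+15=32
- item 2+item 4: weight 16+7=23, value 7+15=22
Best: $36.

$36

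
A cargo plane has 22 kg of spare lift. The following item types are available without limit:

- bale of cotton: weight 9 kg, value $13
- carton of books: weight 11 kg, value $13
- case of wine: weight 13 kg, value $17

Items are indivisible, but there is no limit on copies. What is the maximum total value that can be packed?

$30

Best value-per-unit is bale of cotton at 13/9; filling with it alone gives 2×13 = 26.
Optimal mix: 1×bale of cotton + 1×case of wine → weight 22, value 30.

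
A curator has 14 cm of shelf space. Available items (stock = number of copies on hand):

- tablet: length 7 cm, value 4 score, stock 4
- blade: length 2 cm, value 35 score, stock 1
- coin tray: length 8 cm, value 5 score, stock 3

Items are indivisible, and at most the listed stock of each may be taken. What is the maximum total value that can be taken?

Top feasible selections:
- 1×blade + 1×coin tray: length 10, value 40
- 1×tablet + 1×blade: length 9, value 39
Best: 40 score.

40 score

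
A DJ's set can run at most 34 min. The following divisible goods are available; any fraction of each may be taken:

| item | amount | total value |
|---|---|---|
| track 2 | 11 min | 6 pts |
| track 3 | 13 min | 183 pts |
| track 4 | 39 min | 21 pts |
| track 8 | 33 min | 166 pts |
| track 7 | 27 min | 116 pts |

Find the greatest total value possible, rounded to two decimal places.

Take in order of value per unit:
- track 3 (183/13 per unit): all 13 → value 183, running total 183.00
- track 8 (166/33 per unit): 21 of 33 → value 21×166/33 = 105.6364, running total 288.64
Total 288.64.

288.64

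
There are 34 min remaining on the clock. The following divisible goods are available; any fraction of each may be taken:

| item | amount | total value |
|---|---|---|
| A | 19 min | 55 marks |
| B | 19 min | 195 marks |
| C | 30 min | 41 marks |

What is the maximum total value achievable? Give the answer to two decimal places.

238.42

Take in order of value per unit:
- B (195/19 per unit): all 19 → value 195, running total 195.00
- A (55/19 per unit): 15 of 19 → value 15×55/19 = 43.4211, running total 238.42
Total 238.42.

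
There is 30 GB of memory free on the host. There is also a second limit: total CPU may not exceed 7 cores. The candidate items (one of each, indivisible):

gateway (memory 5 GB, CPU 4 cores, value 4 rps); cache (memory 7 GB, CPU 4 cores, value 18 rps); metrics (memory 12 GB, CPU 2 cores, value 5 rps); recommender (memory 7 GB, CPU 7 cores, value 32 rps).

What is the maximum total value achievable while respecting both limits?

Feasible sets respecting both limits:
- recommender: memory 7, CPU 7, value 32
- cache+metrics: memory 19, CPU 6, value 23
- cache: memory 7, CPU 4, value 18
- gateway+metrics: memory 17, CPU 6, value 9
Best: 32 rps.

32 rps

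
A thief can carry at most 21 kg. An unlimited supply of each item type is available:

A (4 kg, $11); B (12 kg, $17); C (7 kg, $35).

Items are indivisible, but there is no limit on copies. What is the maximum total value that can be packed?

$105

Best value-per-unit is C at 35/7, and filling with it alone uses weight 3×7=21. No mix of the others beats 3×35 = 105.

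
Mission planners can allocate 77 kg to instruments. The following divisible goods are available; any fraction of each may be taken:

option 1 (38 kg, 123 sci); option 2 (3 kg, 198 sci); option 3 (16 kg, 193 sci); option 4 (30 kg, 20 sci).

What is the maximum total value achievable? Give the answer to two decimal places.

527.33

Take in order of value per unit:
- option 2 (198/3 per unit): all 3 → value 198, running total 198.00
- option 3 (193/16 per unit): all 16 → value 193, running total 391.00
- option 1 (123/38 per unit): all 38 → value 123, running total 514.00
- option 4 (20/30 per unit): 20 of 30 → value 20×20/30 = 13.3333, running total 527.33
Total 527.33.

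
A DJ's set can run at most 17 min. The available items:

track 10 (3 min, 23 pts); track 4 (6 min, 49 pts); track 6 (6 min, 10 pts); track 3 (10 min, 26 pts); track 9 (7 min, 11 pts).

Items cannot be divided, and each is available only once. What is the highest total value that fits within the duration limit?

83 pts

Check high-value combinations within 17 min:
- track 10+track 4+track 9: duration 3+6+7=16, value 23+49+11=83
- track 10+track 4+track 6: duration 3+6+6=15, value 23+49+10=82
- track 4+track 3: duration 6+10=16, value 49+26=75
Best: 83 pts.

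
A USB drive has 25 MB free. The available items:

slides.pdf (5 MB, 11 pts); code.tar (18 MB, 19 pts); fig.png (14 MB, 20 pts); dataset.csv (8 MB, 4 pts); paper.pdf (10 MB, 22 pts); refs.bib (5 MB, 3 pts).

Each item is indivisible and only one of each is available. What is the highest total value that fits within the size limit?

Check high-value combinations within 25 MB:
- fig.png+paper.pdf: size 14+10=24, value 20+22=42
- slides.pdf+dataset.csv+paper.pdf: size 5+8+10=23, value 11+4+22=37
- slides.pdf+paper.pdf+refs.bib: size 5+10+5=20, value 11+22+3=36
- slides.pdf+fig.png+refs.bib: size 5+14+5=24, value 11+20+3=34
Best: 42 pts.

42 pts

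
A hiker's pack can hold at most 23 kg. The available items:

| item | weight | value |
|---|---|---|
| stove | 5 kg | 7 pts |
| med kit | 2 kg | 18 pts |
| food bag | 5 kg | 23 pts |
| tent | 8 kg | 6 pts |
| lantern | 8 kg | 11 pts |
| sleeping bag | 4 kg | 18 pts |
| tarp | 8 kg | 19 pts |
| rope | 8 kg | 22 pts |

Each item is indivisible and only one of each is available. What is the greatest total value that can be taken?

82 pts

Check high-value combinations within 23 kg:
- med kit+food bag+tarp+rope: weight 2+5+8+8=23, value 18+23+19+22=82
- med kit+food bag+sleeping bag+rope: weight 2+5+4+8=19, value 18+23+18+22=81
- med kit+food bag+sleeping bag+tarp: weight 2+5+4+8=19, value 18+23+18+19=78
Best: 82 pts.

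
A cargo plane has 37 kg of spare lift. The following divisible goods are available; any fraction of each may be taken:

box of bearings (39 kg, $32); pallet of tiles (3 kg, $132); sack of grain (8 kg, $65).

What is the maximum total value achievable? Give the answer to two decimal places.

Take in order of value per unit:
- pallet of tiles (132/3 per unit): all 3 → value 132, running total 132.00
- sack of grain (65/8 per unit): all 8 → value 65, running total 197.00
- box of bearings (32/39 per unit): 26 of 39 → value 26×32/39 = 21.3333, running total 218.33
Total 218.33.

218.33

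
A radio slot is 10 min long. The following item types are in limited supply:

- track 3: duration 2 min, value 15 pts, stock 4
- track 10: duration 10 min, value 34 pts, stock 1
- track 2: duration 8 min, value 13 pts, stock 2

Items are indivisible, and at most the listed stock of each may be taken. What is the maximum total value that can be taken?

60 pts

Best selections within duration 10 and stock limits:
- 4×track 3: duration 8, value 60
- 3×track 3: duration 6, value 45
- 1×track 10: duration 10, value 34
- 2×track 3: duration 4, value 30
Best: 60 pts.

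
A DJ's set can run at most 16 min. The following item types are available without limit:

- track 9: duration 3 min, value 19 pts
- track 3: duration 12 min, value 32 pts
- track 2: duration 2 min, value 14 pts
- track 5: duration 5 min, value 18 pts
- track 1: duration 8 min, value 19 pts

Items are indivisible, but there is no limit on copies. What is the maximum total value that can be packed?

112 pts

Best value-per-unit is track 2 at 14/2, and filling with it alone uses duration 8×2=16. No mix of the others beats 8×14 = 112.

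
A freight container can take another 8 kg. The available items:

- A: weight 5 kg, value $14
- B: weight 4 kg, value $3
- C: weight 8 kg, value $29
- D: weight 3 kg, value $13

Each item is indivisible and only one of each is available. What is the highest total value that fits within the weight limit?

$29

Check high-value combinations within 8 kg:
- C: weight 8, value 29
- A+D: weight 5+3=8, value 14+13=27
- B+D: weight 4+3=7, value 3+13=16
- A: weight 5, value 14
- D: weight 3, value 13
Best: $29.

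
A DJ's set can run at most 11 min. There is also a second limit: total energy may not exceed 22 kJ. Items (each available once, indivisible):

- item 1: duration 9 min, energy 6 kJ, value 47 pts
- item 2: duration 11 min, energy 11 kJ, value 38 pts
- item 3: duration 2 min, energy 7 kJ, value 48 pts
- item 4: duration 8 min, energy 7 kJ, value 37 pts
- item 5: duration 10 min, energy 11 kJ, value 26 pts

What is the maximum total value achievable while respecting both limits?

95 pts

Feasible sets respecting both limits:
- item 1+item 3: duration 11, energy 13, value 95
- item 3+item 4: duration 10, energy 14, value 85
- item 3: duration 2, energy 7, value 48
Best: 95 pts.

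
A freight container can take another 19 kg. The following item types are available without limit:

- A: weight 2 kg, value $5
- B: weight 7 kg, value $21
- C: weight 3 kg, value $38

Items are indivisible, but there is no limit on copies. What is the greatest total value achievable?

Best value-per-unit is C at 38/3, and filling with it alone uses weight 6×3=18. No mix of the others beats 6×38 = 228.

$228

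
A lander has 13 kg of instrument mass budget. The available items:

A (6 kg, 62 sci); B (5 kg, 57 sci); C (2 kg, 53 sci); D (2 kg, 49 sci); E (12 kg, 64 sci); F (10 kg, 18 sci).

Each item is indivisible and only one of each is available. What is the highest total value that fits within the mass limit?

Check high-value combinations within 13 kg:
- A+B+C: mass 6+5+2=13, value 62+57+53=172
- A+B+D: mass 6+5+2=13, value 62+57+49=168
- A+C+D: mass 6+2+2=10, value 62+53+49=164
- B+C+D: mass 5+2+2=9, value 57+53+49=159
- A+B: mass 6+5=11, value 62+57=119
Best: 172 sci.

172 sci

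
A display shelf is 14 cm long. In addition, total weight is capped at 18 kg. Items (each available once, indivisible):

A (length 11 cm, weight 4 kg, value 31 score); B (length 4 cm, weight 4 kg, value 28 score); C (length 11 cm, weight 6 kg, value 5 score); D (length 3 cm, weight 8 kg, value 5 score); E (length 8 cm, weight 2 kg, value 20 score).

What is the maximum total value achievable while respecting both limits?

48 score

Feasible sets respecting both limits:
- B+E: length 12, weight 6, value 48
- A+D: length 14, weight 12, value 36
- B+D: length 7, weight 12, value 33
- A: length 11, weight 4, value 31
Best: 48 score.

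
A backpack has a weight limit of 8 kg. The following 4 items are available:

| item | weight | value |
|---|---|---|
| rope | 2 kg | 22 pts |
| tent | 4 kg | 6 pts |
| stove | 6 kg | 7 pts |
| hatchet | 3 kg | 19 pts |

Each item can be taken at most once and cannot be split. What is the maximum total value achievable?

41 pts

Check high-value combinations within 8 kg:
- rope+hatchet: weight 2+3=5, value 22+19=41
- rope+stove: weight 2+6=8, value 22+7=29
- rope+tent: weight 2+4=6, value 22+6=28
- tent+hatchet: weight 4+3=7, value 6+19=25
- rope: weight 2, value 22
Best: 41 pts.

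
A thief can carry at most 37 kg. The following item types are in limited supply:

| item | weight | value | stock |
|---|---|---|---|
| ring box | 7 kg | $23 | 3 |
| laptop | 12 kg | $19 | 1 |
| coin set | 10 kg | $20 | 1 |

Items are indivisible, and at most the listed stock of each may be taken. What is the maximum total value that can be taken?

Best selections within weight 37 and stock limits:
- 3×ring box + 1×coin set: weight 31, value 89
- 3×ring box + 1×laptop: weight 33, value 88
Best: $89.

$89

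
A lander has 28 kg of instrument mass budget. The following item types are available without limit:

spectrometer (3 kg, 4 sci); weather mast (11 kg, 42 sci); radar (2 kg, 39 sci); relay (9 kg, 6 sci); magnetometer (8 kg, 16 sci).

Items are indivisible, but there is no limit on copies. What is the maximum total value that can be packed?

546 sci

Best value-per-unit is radar at 39/2, and filling with it alone uses mass 14×2=28. No mix of the others beats 14×39 = 546.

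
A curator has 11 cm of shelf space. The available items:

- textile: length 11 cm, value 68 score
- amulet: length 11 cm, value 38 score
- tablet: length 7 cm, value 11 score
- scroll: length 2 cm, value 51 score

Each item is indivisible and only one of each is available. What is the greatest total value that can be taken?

68 score

This is a 0/1 knapsack; check combinations near the capacity.
- textile: length 11, value 68
- tablet+scroll: length 7+2=9, value 11+51=62
- scroll: length 2, value 51
- amulet: length 11, value 38
- tablet: length 7, value 11
Best: 68 score.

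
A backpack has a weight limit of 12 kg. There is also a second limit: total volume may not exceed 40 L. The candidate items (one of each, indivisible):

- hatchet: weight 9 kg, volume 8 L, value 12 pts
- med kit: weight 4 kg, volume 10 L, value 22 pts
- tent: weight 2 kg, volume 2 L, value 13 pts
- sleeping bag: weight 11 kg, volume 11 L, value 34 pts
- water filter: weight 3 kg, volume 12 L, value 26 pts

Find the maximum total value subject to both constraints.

Feasible sets respecting both limits:
- med kit+tent+water filter: weight 9, volume 24, value 61
- med kit+water filter: weight 7, volume 22, value 48
- tent+water filter: weight 5, volume 14, value 39
- hatchet+water filter: weight 12, volume 20, value 38
Best: 61 pts.

61 pts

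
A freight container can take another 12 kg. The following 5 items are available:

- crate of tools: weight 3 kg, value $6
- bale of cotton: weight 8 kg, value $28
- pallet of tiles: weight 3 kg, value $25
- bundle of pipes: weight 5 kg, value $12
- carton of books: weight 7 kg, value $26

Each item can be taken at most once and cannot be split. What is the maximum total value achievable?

$53

Check high-value combinations within 12 kg:
- bale of cotton+pallet of tiles: weight 8+3=11, value 28+25=53
- pallet of tiles+carton of books: weight 3+7=10, value 25+26=51
- crate of tools+pallet of tiles+bundle of pipes: weight 3+3+5=11, value 6+25+12=43
Best: $53.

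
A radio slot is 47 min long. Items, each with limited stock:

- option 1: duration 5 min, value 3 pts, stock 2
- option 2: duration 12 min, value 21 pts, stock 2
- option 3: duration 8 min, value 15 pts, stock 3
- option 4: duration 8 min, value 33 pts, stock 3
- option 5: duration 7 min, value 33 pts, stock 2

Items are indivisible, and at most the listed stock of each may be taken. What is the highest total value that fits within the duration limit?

Best selections within duration 47 and stock limits:
- 1×option 3 + 3×option 4 + 2×option 5: duration 46, value 180
- 1×option 1 + 3×option 4 + 2×option 5: duration 43, value 168
- 3×option 4 + 2×option 5: duration 38, value 165
- 2×option 3 + 2×option 4 + 2×option 5: duration 46, value 162
Best: 180 pts.

180 pts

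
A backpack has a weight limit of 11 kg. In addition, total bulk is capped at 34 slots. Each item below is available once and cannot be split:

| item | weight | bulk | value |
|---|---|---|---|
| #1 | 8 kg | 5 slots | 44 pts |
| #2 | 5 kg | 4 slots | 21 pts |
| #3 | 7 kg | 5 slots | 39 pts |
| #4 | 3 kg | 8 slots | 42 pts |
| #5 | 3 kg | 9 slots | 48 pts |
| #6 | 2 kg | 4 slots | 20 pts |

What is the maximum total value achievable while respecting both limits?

111 pts

Feasible sets respecting both limits:
- #2+#4+#5: weight 11, bulk 21, value 111
- #4+#5+#6: weight 8, bulk 21, value 110
- #1+#5: weight 11, bulk 14, value 92
Best: 111 pts.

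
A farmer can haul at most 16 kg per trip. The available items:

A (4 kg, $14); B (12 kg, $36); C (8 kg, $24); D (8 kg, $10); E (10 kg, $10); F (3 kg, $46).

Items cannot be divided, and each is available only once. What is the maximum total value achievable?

Check high-value combinations within 16 kg:
- A+C+F: weight 4+8+3=15, value 14+24+46=84
- B+F: weight 12+3=15, value 36+46=82
- C+F: weight 8+3=11, value 24+46=70
- A+D+F: weight 4+8+3=15, value 14+10+46=70
- A+F: weight 4+3=7, value 14+46=60
Best: $84.

$84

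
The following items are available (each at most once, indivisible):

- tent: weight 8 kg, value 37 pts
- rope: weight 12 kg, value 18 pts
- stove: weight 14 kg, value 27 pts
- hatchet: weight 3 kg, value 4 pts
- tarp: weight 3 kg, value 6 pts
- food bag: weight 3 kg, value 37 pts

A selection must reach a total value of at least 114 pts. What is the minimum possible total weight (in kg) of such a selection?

37

Subsets with value ≥ 114, sorted by total weight:
- tent+rope+stove+food bag: weight 37, value 119
- tent+rope+stove+tarp+food bag: weight 40, value 125
- tent+rope+stove+hatchet+food bag: weight 40, value 123
- tent+rope+stove+hatchet+tarp+food bag: weight 43, value 129
Minimum weight: 37 kg.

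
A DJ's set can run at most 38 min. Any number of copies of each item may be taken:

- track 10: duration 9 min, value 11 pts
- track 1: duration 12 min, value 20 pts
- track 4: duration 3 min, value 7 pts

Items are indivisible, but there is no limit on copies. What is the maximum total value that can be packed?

Best value-per-unit is track 4 at 7/3, and filling with it alone uses duration 12×3=36. No mix of the others beats 12×7 = 84.

84 pts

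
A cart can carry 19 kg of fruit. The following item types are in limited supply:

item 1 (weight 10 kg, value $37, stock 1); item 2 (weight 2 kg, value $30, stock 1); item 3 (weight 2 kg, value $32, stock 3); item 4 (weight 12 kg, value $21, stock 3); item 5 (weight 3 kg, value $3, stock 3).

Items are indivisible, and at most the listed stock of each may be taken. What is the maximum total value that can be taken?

Top feasible selections:
- 1×item 1 + 1×item 2 + 3×item 3: weight 18, value 163
- 1×item 1 + 3×item 3 + 1×item 5: weight 19, value 136
Best: $163.

$163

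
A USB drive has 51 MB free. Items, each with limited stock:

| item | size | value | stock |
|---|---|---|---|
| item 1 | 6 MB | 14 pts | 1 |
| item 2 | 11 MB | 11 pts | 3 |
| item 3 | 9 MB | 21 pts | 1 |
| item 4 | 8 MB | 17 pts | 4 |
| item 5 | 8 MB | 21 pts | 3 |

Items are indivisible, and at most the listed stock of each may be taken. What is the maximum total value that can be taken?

Top feasible selections:
- 1×item 3 + 2×item 4 + 3×item 5: size 49, value 118
- 1×item 1 + 1×item 3 + 1×item 4 + 3×item 5: size 47, value 115
- 3×item 4 + 3×item 5: size 48, value 114
- 1×item 3 + 3×item 4 + 2×item 5: size 49, value 114
Best: 118 pts.

118 pts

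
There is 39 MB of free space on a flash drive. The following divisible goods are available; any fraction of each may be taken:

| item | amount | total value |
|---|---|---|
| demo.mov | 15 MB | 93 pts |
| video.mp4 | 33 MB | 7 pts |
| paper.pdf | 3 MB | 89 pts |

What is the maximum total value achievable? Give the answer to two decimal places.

186.45

Take in order of value per unit:
- paper.pdf (89/3 per unit): all 3 → value 89, running total 89.00
- demo.mov (93/15 per unit): all 15 → value 93, running total 182.00
- video.mp4 (7/33 per unit): 21 of 33 → value 21×7/33 = 4.4545, running total 186.45
Total 186.45.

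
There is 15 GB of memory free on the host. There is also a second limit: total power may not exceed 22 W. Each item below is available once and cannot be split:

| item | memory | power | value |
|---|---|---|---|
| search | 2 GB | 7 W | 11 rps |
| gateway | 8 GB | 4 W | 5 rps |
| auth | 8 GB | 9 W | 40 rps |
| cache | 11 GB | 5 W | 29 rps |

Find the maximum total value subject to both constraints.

Feasible sets respecting both limits:
- search+auth: memory 10, power 16, value 51
- auth: memory 8, power 9, value 40
- search+cache: memory 13, power 12, value 40
- cache: memory 11, power 5, value 29
Best: 51 rps.

51 rps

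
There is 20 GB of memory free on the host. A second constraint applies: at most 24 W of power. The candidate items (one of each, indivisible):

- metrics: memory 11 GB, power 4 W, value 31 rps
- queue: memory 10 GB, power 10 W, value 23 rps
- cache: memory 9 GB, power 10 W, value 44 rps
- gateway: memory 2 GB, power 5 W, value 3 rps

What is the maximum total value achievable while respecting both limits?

Feasible sets respecting both limits:
- metrics+cache: memory 20, power 14, value 75
- queue+cache: memory 19, power 20, value 67
- cache+gateway: memory 11, power 15, value 47
- cache: memory 9, power 10, value 44
Best: 75 rps.

75 rps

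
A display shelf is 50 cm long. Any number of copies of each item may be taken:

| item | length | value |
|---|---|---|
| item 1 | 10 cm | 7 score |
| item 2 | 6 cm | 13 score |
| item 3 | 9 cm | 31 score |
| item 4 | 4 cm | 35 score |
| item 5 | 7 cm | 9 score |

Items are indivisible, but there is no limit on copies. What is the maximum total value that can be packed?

Best value-per-unit is item 4 at 35/4, and filling with it alone uses length 12×4=48. No mix of the others beats 12×35 = 420.

420 score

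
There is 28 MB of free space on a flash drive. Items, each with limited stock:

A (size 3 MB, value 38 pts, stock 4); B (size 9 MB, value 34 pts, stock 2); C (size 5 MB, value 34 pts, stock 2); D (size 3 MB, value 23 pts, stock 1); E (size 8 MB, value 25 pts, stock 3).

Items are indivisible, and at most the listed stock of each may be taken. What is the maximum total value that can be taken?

Best selections within size 28 and stock limits:
- 4×A + 2×C + 1×D: size 25, value 243
- 4×A + 1×C + 1×D + 1×E: size 28, value 234
- 4×A + 2×C: size 22, value 220
Best: 243 pts.

243 pts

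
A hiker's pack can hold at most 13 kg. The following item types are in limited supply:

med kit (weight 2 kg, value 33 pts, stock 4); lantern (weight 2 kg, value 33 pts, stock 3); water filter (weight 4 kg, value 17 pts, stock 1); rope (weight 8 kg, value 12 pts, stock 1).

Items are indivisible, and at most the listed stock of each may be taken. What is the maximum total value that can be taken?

198 pts

Best selections within weight 13 and stock limits:
- 3×med kit + 3×lantern: weight 12, value 198
- 4×med kit + 2×lantern: weight 12, value 198
- 2×med kit + 3×lantern: weight 10, value 165
Best: 198 pts.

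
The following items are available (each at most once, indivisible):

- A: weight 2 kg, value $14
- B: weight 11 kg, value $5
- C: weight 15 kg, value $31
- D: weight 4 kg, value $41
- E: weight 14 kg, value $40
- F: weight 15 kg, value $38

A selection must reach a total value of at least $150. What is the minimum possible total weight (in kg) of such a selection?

48

Subsets with value ≥ 150, sorted by total weight:
- C+D+E+F: weight 48, value 150
- A+C+D+E+F: weight 50, value 164
- B+C+D+E+F: weight 59, value 155
Minimum weight: 48 kg.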